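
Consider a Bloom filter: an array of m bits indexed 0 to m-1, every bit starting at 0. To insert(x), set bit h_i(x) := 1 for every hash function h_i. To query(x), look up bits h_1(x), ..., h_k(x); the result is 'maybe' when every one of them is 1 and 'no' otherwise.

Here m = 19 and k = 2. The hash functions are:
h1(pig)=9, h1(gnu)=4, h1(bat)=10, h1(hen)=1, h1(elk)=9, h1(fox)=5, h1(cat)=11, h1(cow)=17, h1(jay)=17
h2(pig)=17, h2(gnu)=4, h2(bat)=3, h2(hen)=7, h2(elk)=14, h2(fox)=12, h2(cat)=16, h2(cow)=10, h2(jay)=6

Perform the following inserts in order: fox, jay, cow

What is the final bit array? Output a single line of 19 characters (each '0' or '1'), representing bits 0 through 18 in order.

Answer: 0000011000101000010

Derivation:
Start: bits=0000000000000000000
After insert 'fox': sets bits 5 12 -> bits=0000010000001000000
After insert 'jay': sets bits 6 17 -> bits=0000011000001000010
After insert 'cow': sets bits 10 17 -> bits=0000011000101000010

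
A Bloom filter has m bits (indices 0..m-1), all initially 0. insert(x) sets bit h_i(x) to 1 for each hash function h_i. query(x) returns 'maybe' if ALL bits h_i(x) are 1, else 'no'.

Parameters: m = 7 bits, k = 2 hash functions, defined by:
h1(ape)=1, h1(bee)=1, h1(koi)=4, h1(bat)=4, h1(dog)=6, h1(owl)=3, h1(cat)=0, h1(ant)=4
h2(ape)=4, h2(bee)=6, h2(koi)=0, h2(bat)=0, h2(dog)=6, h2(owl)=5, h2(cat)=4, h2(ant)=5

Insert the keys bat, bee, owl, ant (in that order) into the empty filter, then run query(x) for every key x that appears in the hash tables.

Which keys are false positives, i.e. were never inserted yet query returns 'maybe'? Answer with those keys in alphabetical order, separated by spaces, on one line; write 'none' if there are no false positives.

Start: bits=0000000
After insert 'bat': sets bits 0 4 -> bits=1000100
After insert 'bee': sets bits 1 6 -> bits=1100101
After insert 'owl': sets bits 3 5 -> bits=1101111
After insert 'ant': sets bits 4 5 -> bits=1101111
Not inserted: ape cat dog koi — query each against bits=1101111:
query ape: checks bit1=1, bit4=1 (all 1) -> maybe => FALSE POSITIVE
query cat: checks bit0=1, bit4=1 (all 1) -> maybe => FALSE POSITIVE
query dog: checks bit6=1 (all 1) -> maybe => FALSE POSITIVE
query koi: checks bit0=1, bit4=1 (all 1) -> maybe => FALSE POSITIVE
False positives (alphabetical): ape cat dog koi

Answer: ape cat dog koi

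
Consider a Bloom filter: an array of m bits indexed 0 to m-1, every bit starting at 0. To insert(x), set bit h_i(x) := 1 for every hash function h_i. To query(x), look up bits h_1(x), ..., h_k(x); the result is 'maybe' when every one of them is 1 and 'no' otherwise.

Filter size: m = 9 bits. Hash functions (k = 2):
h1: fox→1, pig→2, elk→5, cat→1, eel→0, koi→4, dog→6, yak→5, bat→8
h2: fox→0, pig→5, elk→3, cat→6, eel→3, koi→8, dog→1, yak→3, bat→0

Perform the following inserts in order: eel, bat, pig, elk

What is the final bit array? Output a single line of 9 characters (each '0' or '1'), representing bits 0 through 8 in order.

Start: bits=000000000
After insert 'eel': sets bits 0 3 -> bits=100100000
After insert 'bat': sets bits 0 8 -> bits=100100001
After insert 'pig': sets bits 2 5 -> bits=101101001
After insert 'elk': sets bits 3 5 -> bits=101101001

Answer: 101101001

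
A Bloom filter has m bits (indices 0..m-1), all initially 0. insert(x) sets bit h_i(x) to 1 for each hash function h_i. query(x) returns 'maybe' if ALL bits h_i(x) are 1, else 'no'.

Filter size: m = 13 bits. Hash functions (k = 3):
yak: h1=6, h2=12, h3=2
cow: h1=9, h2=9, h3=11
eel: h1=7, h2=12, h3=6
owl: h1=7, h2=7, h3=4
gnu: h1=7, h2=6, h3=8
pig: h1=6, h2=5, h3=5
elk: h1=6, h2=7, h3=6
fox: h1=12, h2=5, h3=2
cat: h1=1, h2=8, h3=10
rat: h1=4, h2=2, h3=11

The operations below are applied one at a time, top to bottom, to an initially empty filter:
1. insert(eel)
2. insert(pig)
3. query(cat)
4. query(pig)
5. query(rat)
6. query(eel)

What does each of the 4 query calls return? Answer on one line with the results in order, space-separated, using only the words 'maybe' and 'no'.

Start: bits=0000000000000
Op 1: insert eel -> sets bits 6 7 12 -> bits=0000001100001
Op 2: insert pig -> sets bits 5 6 -> bits=0000011100001
Op 3: query cat -> checks bit1=0, bit8=0, bit10=0 (has a 0) -> no
Op 4: query pig -> checks bit5=1, bit6=1 (all 1) -> maybe
Op 5: query rat -> checks bit2=0, bit4=0, bit11=0 (has a 0) -> no
Op 6: query eel -> checks bit6=1, bit7=1, bit12=1 (all 1) -> maybe
Query results in order: no maybe no maybe

Answer: no maybe no maybe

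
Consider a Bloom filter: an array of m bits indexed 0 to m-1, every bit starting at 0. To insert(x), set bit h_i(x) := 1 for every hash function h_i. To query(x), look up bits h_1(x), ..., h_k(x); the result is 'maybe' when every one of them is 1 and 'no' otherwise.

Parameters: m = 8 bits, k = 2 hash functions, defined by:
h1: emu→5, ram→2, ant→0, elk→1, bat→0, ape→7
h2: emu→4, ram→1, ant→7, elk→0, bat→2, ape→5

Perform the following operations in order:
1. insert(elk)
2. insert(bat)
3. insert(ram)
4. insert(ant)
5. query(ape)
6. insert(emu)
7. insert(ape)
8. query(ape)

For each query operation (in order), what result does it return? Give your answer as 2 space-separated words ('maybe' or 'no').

Answer: no maybe

Derivation:
Start: bits=00000000
Op 1: insert elk -> sets bits 0 1 -> bits=11000000
Op 2: insert bat -> sets bits 0 2 -> bits=11100000
Op 3: insert ram -> sets bits 1 2 -> bits=11100000
Op 4: insert ant -> sets bits 0 7 -> bits=11100001
Op 5: query ape -> checks bit5=0, bit7=1 (has a 0) -> no
Op 6: insert emu -> sets bits 4 5 -> bits=11101101
Op 7: insert ape -> sets bits 5 7 -> bits=11101101
Op 8: query ape -> checks bit5=1, bit7=1 (all 1) -> maybe
Query results in order: no maybe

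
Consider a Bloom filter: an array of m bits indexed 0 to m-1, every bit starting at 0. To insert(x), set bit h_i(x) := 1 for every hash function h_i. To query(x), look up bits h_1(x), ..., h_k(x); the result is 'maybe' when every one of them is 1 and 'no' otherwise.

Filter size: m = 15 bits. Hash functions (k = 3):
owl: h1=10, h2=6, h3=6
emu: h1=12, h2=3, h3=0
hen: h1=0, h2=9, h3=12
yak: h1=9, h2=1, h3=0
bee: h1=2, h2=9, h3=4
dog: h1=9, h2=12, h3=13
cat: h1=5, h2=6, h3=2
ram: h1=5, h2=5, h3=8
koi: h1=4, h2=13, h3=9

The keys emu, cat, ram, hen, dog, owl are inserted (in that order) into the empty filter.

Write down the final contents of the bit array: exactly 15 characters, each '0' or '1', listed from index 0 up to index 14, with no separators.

Start: bits=000000000000000
After insert 'emu': sets bits 0 3 12 -> bits=100100000000100
After insert 'cat': sets bits 2 5 6 -> bits=101101100000100
After insert 'ram': sets bits 5 8 -> bits=101101101000100
After insert 'hen': sets bits 0 9 12 -> bits=101101101100100
After insert 'dog': sets bits 9 12 13 -> bits=101101101100110
After insert 'owl': sets bits 6 10 -> bits=101101101110110

Answer: 101101101110110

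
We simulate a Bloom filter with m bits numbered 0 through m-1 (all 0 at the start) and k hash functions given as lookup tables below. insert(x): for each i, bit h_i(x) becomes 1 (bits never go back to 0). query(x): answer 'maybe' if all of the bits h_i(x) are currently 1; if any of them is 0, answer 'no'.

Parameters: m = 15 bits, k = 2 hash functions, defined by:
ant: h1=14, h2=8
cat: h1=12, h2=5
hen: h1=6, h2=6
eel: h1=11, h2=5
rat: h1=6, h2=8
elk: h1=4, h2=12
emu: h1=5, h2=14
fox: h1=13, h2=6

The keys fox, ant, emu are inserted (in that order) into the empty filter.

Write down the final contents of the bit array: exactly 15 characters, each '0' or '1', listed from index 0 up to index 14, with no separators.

Start: bits=000000000000000
After insert 'fox': sets bits 6 13 -> bits=000000100000010
After insert 'ant': sets bits 8 14 -> bits=000000101000011
After insert 'emu': sets bits 5 14 -> bits=000001101000011

Answer: 000001101000011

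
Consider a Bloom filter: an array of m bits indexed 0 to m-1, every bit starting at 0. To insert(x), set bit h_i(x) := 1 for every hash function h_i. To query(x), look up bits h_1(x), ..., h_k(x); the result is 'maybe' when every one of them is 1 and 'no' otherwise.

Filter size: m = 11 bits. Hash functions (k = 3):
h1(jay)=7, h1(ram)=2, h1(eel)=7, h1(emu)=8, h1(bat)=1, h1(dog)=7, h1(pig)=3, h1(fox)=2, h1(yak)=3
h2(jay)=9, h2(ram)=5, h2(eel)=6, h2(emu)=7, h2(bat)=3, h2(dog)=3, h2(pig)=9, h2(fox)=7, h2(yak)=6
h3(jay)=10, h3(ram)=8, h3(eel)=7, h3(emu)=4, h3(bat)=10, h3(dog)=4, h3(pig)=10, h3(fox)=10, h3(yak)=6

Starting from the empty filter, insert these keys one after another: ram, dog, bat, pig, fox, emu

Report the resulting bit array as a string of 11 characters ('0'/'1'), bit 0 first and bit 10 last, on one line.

Start: bits=00000000000
After insert 'ram': sets bits 2 5 8 -> bits=00100100100
After insert 'dog': sets bits 3 4 7 -> bits=00111101100
After insert 'bat': sets bits 1 3 10 -> bits=01111101101
After insert 'pig': sets bits 3 9 10 -> bits=01111101111
After insert 'fox': sets bits 2 7 10 -> bits=01111101111
After insert 'emu': sets bits 4 7 8 -> bits=01111101111

Answer: 01111101111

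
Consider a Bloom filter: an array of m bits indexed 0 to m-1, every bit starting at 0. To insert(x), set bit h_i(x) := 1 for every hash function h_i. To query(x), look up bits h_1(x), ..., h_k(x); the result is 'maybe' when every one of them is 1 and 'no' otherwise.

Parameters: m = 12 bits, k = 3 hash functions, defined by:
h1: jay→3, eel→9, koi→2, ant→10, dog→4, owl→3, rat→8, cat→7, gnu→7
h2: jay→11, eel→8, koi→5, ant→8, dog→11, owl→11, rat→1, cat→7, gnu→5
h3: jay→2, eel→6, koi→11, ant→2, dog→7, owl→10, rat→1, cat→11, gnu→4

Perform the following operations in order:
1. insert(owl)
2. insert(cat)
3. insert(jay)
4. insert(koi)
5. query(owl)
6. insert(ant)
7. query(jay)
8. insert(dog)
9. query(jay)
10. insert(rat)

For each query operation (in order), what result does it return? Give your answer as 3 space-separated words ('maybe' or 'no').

Start: bits=000000000000
Op 1: insert owl -> sets bits 3 10 11 -> bits=000100000011
Op 2: insert cat -> sets bits 7 11 -> bits=000100010011
Op 3: insert jay -> sets bits 2 3 11 -> bits=001100010011
Op 4: insert koi -> sets bits 2 5 11 -> bits=001101010011
Op 5: query owl -> checks bit3=1, bit10=1, bit11=1 (all 1) -> maybe
Op 6: insert ant -> sets bits 2 8 10 -> bits=001101011011
Op 7: query jay -> checks bit2=1, bit3=1, bit11=1 (all 1) -> maybe
Op 8: insert dog -> sets bits 4 7 11 -> bits=001111011011
Op 9: query jay -> checks bit2=1, bit3=1, bit11=1 (all 1) -> maybe
Op 10: insert rat -> sets bits 1 8 -> bits=011111011011
Query results in order: maybe maybe maybe

Answer: maybe maybe maybe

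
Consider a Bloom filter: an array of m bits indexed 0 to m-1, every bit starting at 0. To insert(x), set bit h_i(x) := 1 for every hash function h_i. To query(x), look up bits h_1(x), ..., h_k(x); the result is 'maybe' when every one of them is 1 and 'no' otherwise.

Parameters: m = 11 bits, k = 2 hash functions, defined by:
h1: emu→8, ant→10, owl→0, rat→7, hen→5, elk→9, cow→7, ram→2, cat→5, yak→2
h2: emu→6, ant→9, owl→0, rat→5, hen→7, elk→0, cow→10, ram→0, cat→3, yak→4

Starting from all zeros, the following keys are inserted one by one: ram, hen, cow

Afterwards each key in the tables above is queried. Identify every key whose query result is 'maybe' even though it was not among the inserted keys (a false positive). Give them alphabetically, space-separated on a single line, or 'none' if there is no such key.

Start: bits=00000000000
After insert 'ram': sets bits 0 2 -> bits=10100000000
After insert 'hen': sets bits 5 7 -> bits=10100101000
After insert 'cow': sets bits 7 10 -> bits=10100101001
Not inserted: ant cat elk emu owl rat yak — query each against bits=10100101001:
query ant: checks bit9=0, bit10=1 (has a 0) -> no => not a false positive
query cat: checks bit3=0, bit5=1 (has a 0) -> no => not a false positive
query elk: checks bit0=1, bit9=0 (has a 0) -> no => not a false positive
query emu: checks bit6=0, bit8=0 (has a 0) -> no => not a false positive
query owl: checks bit0=1 (all 1) -> maybe => FALSE POSITIVE
query rat: checks bit5=1, bit7=1 (all 1) -> maybe => FALSE POSITIVE
query yak: checks bit2=1, bit4=0 (has a 0) -> no => not a false positive
False positives (alphabetical): owl rat

Answer: owl rat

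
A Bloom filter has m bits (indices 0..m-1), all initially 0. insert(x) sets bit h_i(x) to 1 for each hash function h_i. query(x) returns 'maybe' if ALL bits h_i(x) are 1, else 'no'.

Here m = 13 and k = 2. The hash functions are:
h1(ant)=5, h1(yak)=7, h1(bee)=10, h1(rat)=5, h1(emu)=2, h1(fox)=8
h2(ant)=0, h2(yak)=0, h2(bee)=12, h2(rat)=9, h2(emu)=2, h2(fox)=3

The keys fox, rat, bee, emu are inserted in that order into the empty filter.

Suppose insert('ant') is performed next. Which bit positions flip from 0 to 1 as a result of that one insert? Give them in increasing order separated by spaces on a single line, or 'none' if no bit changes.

Answer: 0

Derivation:
Start: bits=0000000000000
After insert 'fox': sets bits 3 8 -> bits=0001000010000
After insert 'rat': sets bits 5 9 -> bits=0001010011000
After insert 'bee': sets bits 10 12 -> bits=0001010011101
After insert 'emu': sets bits 2 -> bits=0011010011101
insert 'ant' would touch bits 0 5; currently bit0=0, bit5=1
Bits that are 0 among those (would change 0->1): 0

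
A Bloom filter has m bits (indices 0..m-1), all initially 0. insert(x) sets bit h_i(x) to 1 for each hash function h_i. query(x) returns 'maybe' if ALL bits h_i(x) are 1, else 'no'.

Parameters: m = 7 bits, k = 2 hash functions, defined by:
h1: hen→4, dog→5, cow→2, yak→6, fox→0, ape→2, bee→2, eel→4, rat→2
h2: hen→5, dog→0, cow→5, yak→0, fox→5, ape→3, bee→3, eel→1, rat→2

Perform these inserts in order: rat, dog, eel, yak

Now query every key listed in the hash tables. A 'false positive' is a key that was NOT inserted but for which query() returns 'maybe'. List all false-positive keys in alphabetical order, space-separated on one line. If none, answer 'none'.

Start: bits=0000000
After insert 'rat': sets bits 2 -> bits=0010000
After insert 'dog': sets bits 0 5 -> bits=1010010
After insert 'eel': sets bits 1 4 -> bits=1110110
After insert 'yak': sets bits 0 6 -> bits=1110111
Not inserted: ape bee cow fox hen — query each against bits=1110111:
query ape: checks bit2=1, bit3=0 (has a 0) -> no => not a false positive
query bee: checks bit2=1, bit3=0 (has a 0) -> no => not a false positive
query cow: checks bit2=1, bit5=1 (all 1) -> maybe => FALSE POSITIVE
query fox: checks bit0=1, bit5=1 (all 1) -> maybe => FALSE POSITIVE
query hen: checks bit4=1, bit5=1 (all 1) -> maybe => FALSE POSITIVE
False positives (alphabetical): cow fox hen

Answer: cow fox hen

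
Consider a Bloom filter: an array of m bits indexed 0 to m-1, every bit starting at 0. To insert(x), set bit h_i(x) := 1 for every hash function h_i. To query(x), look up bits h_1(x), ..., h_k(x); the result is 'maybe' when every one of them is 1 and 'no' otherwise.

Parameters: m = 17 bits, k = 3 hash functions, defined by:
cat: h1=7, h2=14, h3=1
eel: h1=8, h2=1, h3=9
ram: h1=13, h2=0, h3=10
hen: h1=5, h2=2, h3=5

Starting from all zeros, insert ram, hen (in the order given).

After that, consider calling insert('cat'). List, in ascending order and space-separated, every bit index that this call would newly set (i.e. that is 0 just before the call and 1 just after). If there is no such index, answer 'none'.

Answer: 1 7 14

Derivation:
Start: bits=00000000000000000
After insert 'ram': sets bits 0 10 13 -> bits=10000000001001000
After insert 'hen': sets bits 2 5 -> bits=10100100001001000
insert 'cat' would touch bits 1 7 14; currently bit1=0, bit7=0, bit14=0
Bits that are 0 among those (would change 0->1): 1 7 14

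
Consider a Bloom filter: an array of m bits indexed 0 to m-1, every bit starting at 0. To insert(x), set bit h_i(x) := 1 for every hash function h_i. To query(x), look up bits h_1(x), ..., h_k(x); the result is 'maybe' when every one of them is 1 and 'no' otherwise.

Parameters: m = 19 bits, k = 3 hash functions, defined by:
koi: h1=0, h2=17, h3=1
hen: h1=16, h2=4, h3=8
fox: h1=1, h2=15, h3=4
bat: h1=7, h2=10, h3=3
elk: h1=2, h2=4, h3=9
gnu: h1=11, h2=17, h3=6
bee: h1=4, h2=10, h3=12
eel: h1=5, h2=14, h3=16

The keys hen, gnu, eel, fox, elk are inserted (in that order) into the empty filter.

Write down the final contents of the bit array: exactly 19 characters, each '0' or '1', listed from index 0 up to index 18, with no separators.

Answer: 0110111011010011110

Derivation:
Start: bits=0000000000000000000
After insert 'hen': sets bits 4 8 16 -> bits=0000100010000000100
After insert 'gnu': sets bits 6 11 17 -> bits=0000101010010000110
After insert 'eel': sets bits 5 14 16 -> bits=0000111010010010110
After insert 'fox': sets bits 1 4 15 -> bits=0100111010010011110
After insert 'elk': sets bits 2 4 9 -> bits=0110111011010011110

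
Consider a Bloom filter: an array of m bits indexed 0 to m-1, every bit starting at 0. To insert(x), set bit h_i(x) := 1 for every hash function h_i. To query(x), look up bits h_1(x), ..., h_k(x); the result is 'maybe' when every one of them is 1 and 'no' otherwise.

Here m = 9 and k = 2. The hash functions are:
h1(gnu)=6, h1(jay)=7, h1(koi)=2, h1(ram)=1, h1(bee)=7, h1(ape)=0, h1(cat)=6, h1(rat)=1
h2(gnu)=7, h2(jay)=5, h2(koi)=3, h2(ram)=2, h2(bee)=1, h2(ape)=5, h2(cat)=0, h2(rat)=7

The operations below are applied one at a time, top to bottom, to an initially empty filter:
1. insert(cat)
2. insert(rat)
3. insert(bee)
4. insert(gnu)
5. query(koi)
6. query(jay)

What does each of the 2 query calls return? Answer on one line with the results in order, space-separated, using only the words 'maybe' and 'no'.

Start: bits=000000000
Op 1: insert cat -> sets bits 0 6 -> bits=100000100
Op 2: insert rat -> sets bits 1 7 -> bits=110000110
Op 3: insert bee -> sets bits 1 7 -> bits=110000110
Op 4: insert gnu -> sets bits 6 7 -> bits=110000110
Op 5: query koi -> checks bit2=0, bit3=0 (has a 0) -> no
Op 6: query jay -> checks bit5=0, bit7=1 (has a 0) -> no
Query results in order: no no

Answer: no no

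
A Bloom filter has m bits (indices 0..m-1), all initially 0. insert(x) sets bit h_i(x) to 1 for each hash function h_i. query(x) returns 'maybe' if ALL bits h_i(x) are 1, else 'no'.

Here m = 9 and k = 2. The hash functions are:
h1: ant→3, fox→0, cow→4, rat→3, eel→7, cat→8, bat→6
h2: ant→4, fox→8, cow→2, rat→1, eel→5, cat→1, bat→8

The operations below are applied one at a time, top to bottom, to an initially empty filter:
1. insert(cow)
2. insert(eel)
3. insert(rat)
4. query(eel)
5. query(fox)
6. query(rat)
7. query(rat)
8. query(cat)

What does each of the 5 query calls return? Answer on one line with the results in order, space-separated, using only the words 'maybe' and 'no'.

Answer: maybe no maybe maybe no

Derivation:
Start: bits=000000000
Op 1: insert cow -> sets bits 2 4 -> bits=001010000
Op 2: insert eel -> sets bits 5 7 -> bits=001011010
Op 3: insert rat -> sets bits 1 3 -> bits=011111010
Op 4: query eel -> checks bit5=1, bit7=1 (all 1) -> maybe
Op 5: query fox -> checks bit0=0, bit8=0 (has a 0) -> no
Op 6: query rat -> checks bit1=1, bit3=1 (all 1) -> maybe
Op 7: query rat -> checks bit1=1, bit3=1 (all 1) -> maybe
Op 8: query cat -> checks bit1=1, bit8=0 (has a 0) -> no
Query results in order: maybe no maybe maybe no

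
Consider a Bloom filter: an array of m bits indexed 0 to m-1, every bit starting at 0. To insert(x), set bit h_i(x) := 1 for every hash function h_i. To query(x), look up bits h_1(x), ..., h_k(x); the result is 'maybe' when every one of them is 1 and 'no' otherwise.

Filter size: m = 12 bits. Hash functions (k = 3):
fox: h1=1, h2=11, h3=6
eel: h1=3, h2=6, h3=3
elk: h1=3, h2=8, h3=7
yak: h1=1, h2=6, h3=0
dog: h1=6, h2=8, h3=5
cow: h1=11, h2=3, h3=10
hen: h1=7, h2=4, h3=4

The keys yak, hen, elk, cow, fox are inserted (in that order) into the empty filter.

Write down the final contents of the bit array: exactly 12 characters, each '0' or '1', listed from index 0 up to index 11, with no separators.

Answer: 110110111011

Derivation:
Start: bits=000000000000
After insert 'yak': sets bits 0 1 6 -> bits=110000100000
After insert 'hen': sets bits 4 7 -> bits=110010110000
After insert 'elk': sets bits 3 7 8 -> bits=110110111000
After insert 'cow': sets bits 3 10 11 -> bits=110110111011
After insert 'fox': sets bits 1 6 11 -> bits=110110111011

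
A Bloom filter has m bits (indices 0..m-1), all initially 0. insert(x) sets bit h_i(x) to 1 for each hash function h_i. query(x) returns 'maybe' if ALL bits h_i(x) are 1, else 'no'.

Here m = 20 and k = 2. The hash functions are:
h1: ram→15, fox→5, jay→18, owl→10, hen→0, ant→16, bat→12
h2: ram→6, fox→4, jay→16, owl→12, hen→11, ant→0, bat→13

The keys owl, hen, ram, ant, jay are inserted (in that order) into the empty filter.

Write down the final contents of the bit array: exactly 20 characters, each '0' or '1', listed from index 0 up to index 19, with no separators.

Answer: 10000010001110011010

Derivation:
Start: bits=00000000000000000000
After insert 'owl': sets bits 10 12 -> bits=00000000001010000000
After insert 'hen': sets bits 0 11 -> bits=10000000001110000000
After insert 'ram': sets bits 6 15 -> bits=10000010001110010000
After insert 'ant': sets bits 0 16 -> bits=10000010001110011000
After insert 'jay': sets bits 16 18 -> bits=10000010001110011010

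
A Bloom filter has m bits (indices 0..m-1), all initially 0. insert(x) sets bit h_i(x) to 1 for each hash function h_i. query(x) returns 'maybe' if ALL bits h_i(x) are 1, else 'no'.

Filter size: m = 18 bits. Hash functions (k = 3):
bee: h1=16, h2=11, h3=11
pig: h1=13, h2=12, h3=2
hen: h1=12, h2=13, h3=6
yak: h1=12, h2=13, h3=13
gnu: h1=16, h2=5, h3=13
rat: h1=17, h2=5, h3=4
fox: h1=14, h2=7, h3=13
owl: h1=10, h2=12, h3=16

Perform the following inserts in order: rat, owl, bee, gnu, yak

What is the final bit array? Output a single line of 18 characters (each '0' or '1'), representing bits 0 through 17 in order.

Answer: 000011000011110011

Derivation:
Start: bits=000000000000000000
After insert 'rat': sets bits 4 5 17 -> bits=000011000000000001
After insert 'owl': sets bits 10 12 16 -> bits=000011000010100011
After insert 'bee': sets bits 11 16 -> bits=000011000011100011
After insert 'gnu': sets bits 5 13 16 -> bits=000011000011110011
After insert 'yak': sets bits 12 13 -> bits=000011000011110011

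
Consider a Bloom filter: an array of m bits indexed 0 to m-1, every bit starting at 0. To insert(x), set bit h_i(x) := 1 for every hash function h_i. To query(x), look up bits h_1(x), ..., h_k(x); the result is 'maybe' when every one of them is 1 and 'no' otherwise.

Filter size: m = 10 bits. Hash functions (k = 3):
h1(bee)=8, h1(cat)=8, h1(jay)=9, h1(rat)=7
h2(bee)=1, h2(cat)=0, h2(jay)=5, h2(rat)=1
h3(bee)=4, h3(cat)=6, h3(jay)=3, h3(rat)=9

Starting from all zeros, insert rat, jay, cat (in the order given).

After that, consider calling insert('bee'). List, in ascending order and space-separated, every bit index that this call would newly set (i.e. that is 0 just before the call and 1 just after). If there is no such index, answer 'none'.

Answer: 4

Derivation:
Start: bits=0000000000
After insert 'rat': sets bits 1 7 9 -> bits=0100000101
After insert 'jay': sets bits 3 5 9 -> bits=0101010101
After insert 'cat': sets bits 0 6 8 -> bits=1101011111
insert 'bee' would touch bits 1 4 8; currently bit1=1, bit4=0, bit8=1
Bits that are 0 among those (would change 0->1): 4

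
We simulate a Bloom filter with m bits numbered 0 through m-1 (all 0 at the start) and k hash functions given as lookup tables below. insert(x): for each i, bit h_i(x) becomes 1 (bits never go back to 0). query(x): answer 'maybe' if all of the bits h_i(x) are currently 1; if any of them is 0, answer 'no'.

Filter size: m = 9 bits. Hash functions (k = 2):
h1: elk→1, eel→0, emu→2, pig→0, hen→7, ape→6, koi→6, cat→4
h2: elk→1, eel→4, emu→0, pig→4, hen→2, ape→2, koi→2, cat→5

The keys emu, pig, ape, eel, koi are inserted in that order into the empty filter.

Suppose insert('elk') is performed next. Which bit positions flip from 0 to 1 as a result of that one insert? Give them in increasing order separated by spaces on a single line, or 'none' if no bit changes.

Answer: 1

Derivation:
Start: bits=000000000
After insert 'emu': sets bits 0 2 -> bits=101000000
After insert 'pig': sets bits 0 4 -> bits=101010000
After insert 'ape': sets bits 2 6 -> bits=101010100
After insert 'eel': sets bits 0 4 -> bits=101010100
After insert 'koi': sets bits 2 6 -> bits=101010100
insert 'elk' would touch bits 1; currently bit1=0
Bits that are 0 among those (would change 0->1): 1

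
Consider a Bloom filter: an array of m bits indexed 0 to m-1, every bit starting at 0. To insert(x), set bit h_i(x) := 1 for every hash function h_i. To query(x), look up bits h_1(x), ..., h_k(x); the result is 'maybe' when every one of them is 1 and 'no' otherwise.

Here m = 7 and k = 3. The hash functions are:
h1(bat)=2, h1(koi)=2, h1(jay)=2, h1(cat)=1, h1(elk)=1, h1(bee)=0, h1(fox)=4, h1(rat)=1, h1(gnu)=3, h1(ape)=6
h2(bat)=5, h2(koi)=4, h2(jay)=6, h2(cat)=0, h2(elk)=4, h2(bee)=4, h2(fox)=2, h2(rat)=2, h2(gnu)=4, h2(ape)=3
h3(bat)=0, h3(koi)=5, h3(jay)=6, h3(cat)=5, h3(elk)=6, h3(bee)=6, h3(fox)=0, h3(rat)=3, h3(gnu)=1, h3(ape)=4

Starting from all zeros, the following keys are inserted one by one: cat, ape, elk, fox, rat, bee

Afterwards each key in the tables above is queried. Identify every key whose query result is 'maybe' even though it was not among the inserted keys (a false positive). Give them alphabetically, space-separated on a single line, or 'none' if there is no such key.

Answer: bat gnu jay koi

Derivation:
Start: bits=0000000
After insert 'cat': sets bits 0 1 5 -> bits=1100010
After insert 'ape': sets bits 3 4 6 -> bits=1101111
After insert 'elk': sets bits 1 4 6 -> bits=1101111
After insert 'fox': sets bits 0 2 4 -> bits=1111111
After insert 'rat': sets bits 1 2 3 -> bits=1111111
After insert 'bee': sets bits 0 4 6 -> bits=1111111
Not inserted: bat gnu jay koi — query each against bits=1111111:
query bat: checks bit0=1, bit2=1, bit5=1 (all 1) -> maybe => FALSE POSITIVE
query gnu: checks bit1=1, bit3=1, bit4=1 (all 1) -> maybe => FALSE POSITIVE
query jay: checks bit2=1, bit6=1 (all 1) -> maybe => FALSE POSITIVE
query koi: checks bit2=1, bit4=1, bit5=1 (all 1) -> maybe => FALSE POSITIVE
False positives (alphabetical): bat gnu jay koi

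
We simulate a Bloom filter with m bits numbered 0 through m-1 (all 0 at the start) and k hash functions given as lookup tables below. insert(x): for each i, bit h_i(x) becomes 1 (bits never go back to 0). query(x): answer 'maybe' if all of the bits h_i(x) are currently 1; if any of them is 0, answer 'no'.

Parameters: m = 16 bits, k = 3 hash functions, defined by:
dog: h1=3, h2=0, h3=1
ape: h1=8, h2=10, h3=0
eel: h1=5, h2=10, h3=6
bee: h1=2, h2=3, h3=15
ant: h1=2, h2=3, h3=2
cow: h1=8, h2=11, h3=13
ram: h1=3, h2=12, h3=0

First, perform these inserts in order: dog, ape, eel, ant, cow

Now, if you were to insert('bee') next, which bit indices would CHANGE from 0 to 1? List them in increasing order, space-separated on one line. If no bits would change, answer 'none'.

Start: bits=0000000000000000
After insert 'dog': sets bits 0 1 3 -> bits=1101000000000000
After insert 'ape': sets bits 0 8 10 -> bits=1101000010100000
After insert 'eel': sets bits 5 6 10 -> bits=1101011010100000
After insert 'ant': sets bits 2 3 -> bits=1111011010100000
After insert 'cow': sets bits 8 11 13 -> bits=1111011010110100
insert 'bee' would touch bits 2 3 15; currently bit2=1, bit3=1, bit15=0
Bits that are 0 among those (would change 0->1): 15

Answer: 15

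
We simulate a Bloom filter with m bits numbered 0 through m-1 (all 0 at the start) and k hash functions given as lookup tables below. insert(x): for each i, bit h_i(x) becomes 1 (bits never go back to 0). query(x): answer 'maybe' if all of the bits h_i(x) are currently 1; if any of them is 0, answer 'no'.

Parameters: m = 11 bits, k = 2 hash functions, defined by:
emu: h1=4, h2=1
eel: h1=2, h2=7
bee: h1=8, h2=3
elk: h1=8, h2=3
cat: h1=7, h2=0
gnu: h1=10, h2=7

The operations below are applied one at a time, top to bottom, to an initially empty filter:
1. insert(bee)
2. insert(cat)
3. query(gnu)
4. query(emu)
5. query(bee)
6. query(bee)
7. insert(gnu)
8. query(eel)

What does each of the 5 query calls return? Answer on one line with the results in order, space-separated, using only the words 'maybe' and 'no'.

Start: bits=00000000000
Op 1: insert bee -> sets bits 3 8 -> bits=00010000100
Op 2: insert cat -> sets bits 0 7 -> bits=10010001100
Op 3: query gnu -> checks bit7=1, bit10=0 (has a 0) -> no
Op 4: query emu -> checks bit1=0, bit4=0 (has a 0) -> no
Op 5: query bee -> checks bit3=1, bit8=1 (all 1) -> maybe
Op 6: query bee -> checks bit3=1, bit8=1 (all 1) -> maybe
Op 7: insert gnu -> sets bits 7 10 -> bits=10010001101
Op 8: query eel -> checks bit2=0, bit7=1 (has a 0) -> no
Query results in order: no no maybe maybe no

Answer: no no maybe maybe no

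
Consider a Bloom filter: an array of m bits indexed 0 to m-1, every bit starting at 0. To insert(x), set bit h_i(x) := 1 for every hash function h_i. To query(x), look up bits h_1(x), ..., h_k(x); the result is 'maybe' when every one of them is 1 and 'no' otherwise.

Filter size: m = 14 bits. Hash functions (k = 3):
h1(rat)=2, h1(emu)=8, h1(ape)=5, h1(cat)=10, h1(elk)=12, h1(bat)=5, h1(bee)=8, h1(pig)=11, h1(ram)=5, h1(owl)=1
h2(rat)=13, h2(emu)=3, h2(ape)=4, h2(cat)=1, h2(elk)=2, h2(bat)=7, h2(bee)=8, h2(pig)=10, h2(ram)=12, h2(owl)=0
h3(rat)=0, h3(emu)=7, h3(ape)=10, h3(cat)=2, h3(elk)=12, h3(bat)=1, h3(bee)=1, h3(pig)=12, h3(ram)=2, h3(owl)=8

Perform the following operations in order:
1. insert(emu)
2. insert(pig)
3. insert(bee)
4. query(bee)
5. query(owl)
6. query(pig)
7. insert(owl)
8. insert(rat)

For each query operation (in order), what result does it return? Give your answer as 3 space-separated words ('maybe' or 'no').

Start: bits=00000000000000
Op 1: insert emu -> sets bits 3 7 8 -> bits=00010001100000
Op 2: insert pig -> sets bits 10 11 12 -> bits=00010001101110
Op 3: insert bee -> sets bits 1 8 -> bits=01010001101110
Op 4: query bee -> checks bit1=1, bit8=1 (all 1) -> maybe
Op 5: query owl -> checks bit0=0, bit1=1, bit8=1 (has a 0) -> no
Op 6: query pig -> checks bit10=1, bit11=1, bit12=1 (all 1) -> maybe
Op 7: insert owl -> sets bits 0 1 8 -> bits=11010001101110
Op 8: insert rat -> sets bits 0 2 13 -> bits=11110001101111
Query results in order: maybe no maybe

Answer: maybe no maybe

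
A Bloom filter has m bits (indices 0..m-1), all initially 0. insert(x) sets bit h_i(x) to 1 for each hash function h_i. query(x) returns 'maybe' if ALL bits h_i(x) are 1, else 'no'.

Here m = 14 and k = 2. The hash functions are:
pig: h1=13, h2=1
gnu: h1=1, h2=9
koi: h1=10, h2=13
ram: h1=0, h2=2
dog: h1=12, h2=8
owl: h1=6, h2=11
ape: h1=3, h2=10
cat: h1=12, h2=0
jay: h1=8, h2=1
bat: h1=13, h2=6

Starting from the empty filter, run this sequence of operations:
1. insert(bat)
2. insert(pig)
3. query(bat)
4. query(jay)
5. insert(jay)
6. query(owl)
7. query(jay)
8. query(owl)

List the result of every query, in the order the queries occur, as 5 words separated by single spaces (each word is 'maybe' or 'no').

Start: bits=00000000000000
Op 1: insert bat -> sets bits 6 13 -> bits=00000010000001
Op 2: insert pig -> sets bits 1 13 -> bits=01000010000001
Op 3: query bat -> checks bit6=1, bit13=1 (all 1) -> maybe
Op 4: query jay -> checks bit1=1, bit8=0 (has a 0) -> no
Op 5: insert jay -> sets bits 1 8 -> bits=01000010100001
Op 6: query owl -> checks bit6=1, bit11=0 (has a 0) -> no
Op 7: query jay -> checks bit1=1, bit8=1 (all 1) -> maybe
Op 8: query owl -> checks bit6=1, bit11=0 (has a 0) -> no
Query results in order: maybe no no maybe no

Answer: maybe no no maybe no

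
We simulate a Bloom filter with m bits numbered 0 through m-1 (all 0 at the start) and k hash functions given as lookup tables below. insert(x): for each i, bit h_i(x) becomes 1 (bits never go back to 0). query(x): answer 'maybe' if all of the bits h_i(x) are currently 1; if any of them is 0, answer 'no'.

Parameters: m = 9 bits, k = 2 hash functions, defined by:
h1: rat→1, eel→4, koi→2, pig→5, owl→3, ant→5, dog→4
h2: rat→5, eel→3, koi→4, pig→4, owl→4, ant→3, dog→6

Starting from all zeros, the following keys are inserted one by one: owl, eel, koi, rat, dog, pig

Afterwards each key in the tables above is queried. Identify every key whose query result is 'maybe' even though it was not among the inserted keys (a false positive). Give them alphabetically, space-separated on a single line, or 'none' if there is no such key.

Answer: ant

Derivation:
Start: bits=000000000
After insert 'owl': sets bits 3 4 -> bits=000110000
After insert 'eel': sets bits 3 4 -> bits=000110000
After insert 'koi': sets bits 2 4 -> bits=001110000
After insert 'rat': sets bits 1 5 -> bits=011111000
After insert 'dog': sets bits 4 6 -> bits=011111100
After insert 'pig': sets bits 4 5 -> bits=011111100
Not inserted: ant — query each against bits=011111100:
query ant: checks bit3=1, bit5=1 (all 1) -> maybe => FALSE POSITIVE
False positives (alphabetical): ant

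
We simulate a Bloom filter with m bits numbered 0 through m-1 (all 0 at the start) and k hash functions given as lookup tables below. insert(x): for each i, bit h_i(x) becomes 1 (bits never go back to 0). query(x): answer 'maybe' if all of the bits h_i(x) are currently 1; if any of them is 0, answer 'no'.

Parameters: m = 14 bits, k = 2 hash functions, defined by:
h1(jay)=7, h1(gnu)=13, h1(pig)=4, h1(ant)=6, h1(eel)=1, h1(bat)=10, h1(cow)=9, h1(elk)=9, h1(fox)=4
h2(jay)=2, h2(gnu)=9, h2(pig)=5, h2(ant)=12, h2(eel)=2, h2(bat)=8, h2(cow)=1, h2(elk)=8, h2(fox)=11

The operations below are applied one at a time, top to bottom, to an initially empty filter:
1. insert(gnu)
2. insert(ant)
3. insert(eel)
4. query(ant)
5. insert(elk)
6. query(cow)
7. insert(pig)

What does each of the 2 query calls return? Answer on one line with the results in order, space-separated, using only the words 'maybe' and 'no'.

Answer: maybe maybe

Derivation:
Start: bits=00000000000000
Op 1: insert gnu -> sets bits 9 13 -> bits=00000000010001
Op 2: insert ant -> sets bits 6 12 -> bits=00000010010011
Op 3: insert eel -> sets bits 1 2 -> bits=01100010010011
Op 4: query ant -> checks bit6=1, bit12=1 (all 1) -> maybe
Op 5: insert elk -> sets bits 8 9 -> bits=01100010110011
Op 6: query cow -> checks bit1=1, bit9=1 (all 1) -> maybe
Op 7: insert pig -> sets bits 4 5 -> bits=01101110110011
Query results in order: maybe maybe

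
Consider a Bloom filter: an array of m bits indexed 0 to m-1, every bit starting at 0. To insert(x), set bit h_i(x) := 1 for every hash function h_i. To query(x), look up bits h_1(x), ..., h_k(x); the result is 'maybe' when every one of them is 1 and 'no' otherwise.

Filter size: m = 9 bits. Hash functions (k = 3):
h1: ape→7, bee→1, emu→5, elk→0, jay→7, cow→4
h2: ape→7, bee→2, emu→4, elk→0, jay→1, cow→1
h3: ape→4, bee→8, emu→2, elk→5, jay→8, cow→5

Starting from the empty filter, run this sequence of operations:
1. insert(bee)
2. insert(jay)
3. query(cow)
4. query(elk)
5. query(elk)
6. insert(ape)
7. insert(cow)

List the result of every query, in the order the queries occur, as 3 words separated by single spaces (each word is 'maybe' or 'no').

Answer: no no no

Derivation:
Start: bits=000000000
Op 1: insert bee -> sets bits 1 2 8 -> bits=011000001
Op 2: insert jay -> sets bits 1 7 8 -> bits=011000011
Op 3: query cow -> checks bit1=1, bit4=0, bit5=0 (has a 0) -> no
Op 4: query elk -> checks bit0=0, bit5=0 (has a 0) -> no
Op 5: query elk -> checks bit0=0, bit5=0 (has a 0) -> no
Op 6: insert ape -> sets bits 4 7 -> bits=011010011
Op 7: insert cow -> sets bits 1 4 5 -> bits=011011011
Query results in order: no no no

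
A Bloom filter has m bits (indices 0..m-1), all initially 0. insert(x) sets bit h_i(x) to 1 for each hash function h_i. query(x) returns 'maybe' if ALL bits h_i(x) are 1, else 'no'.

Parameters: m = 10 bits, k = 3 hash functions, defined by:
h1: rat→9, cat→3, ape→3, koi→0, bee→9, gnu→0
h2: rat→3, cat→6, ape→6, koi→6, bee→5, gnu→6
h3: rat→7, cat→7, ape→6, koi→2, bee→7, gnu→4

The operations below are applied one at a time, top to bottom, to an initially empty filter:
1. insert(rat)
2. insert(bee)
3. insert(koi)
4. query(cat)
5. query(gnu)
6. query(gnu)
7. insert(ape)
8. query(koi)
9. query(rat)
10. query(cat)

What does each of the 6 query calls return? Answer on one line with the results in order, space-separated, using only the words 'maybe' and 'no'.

Start: bits=0000000000
Op 1: insert rat -> sets bits 3 7 9 -> bits=0001000101
Op 2: insert bee -> sets bits 5 7 9 -> bits=0001010101
Op 3: insert koi -> sets bits 0 2 6 -> bits=1011011101
Op 4: query cat -> checks bit3=1, bit6=1, bit7=1 (all 1) -> maybe
Op 5: query gnu -> checks bit0=1, bit4=0, bit6=1 (has a 0) -> no
Op 6: query gnu -> checks bit0=1, bit4=0, bit6=1 (has a 0) -> no
Op 7: insert ape -> sets bits 3 6 -> bits=1011011101
Op 8: query koi -> checks bit0=1, bit2=1, bit6=1 (all 1) -> maybe
Op 9: query rat -> checks bit3=1, bit7=1, bit9=1 (all 1) -> maybe
Op 10: query cat -> checks bit3=1, bit6=1, bit7=1 (all 1) -> maybe
Query results in order: maybe no no maybe maybe maybe

Answer: maybe no no maybe maybe maybe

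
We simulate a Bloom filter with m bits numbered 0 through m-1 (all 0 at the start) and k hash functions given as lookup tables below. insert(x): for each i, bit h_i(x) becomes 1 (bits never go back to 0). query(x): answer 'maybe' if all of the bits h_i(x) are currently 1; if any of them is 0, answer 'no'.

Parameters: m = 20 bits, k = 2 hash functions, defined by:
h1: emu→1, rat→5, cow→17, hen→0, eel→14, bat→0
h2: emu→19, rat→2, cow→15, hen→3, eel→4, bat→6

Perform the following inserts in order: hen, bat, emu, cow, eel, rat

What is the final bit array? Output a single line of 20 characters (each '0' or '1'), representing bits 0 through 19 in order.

Start: bits=00000000000000000000
After insert 'hen': sets bits 0 3 -> bits=10010000000000000000
After insert 'bat': sets bits 0 6 -> bits=10010010000000000000
After insert 'emu': sets bits 1 19 -> bits=11010010000000000001
After insert 'cow': sets bits 15 17 -> bits=11010010000000010101
After insert 'eel': sets bits 4 14 -> bits=11011010000000110101
After insert 'rat': sets bits 2 5 -> bits=11111110000000110101

Answer: 11111110000000110101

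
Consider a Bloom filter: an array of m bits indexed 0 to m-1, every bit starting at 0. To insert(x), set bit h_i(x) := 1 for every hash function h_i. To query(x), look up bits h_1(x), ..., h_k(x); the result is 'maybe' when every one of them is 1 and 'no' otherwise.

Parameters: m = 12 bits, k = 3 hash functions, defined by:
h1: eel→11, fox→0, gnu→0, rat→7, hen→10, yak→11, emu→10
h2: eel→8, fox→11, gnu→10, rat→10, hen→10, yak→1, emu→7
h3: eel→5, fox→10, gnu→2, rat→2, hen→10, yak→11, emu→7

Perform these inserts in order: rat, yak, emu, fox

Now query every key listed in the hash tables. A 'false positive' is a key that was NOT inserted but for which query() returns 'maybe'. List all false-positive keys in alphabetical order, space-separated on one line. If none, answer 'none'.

Answer: gnu hen

Derivation:
Start: bits=000000000000
After insert 'rat': sets bits 2 7 10 -> bits=001000010010
After insert 'yak': sets bits 1 11 -> bits=011000010011
After insert 'emu': sets bits 7 10 -> bits=011000010011
After insert 'fox': sets bits 0 10 11 -> bits=111000010011
Not inserted: eel gnu hen — query each against bits=111000010011:
query eel: checks bit5=0, bit8=0, bit11=1 (has a 0) -> no => not a false positive
query gnu: checks bit0=1, bit2=1, bit10=1 (all 1) -> maybe => FALSE POSITIVE
query hen: checks bit10=1 (all 1) -> maybe => FALSE POSITIVE
False positives (alphabetical): gnu hen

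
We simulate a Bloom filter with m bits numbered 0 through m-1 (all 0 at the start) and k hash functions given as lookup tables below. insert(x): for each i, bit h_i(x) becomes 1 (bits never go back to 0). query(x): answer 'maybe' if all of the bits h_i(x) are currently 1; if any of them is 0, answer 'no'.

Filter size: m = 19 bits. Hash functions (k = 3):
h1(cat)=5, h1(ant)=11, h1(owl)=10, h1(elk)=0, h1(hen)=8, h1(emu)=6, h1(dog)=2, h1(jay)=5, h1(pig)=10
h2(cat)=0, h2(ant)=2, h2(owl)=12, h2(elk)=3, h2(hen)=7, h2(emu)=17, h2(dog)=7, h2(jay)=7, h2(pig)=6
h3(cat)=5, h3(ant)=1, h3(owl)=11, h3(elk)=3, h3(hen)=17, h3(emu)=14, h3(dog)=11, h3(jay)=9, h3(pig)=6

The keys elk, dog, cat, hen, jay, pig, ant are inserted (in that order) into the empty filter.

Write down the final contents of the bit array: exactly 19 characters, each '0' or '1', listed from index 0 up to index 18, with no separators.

Answer: 1111011111110000010

Derivation:
Start: bits=0000000000000000000
After insert 'elk': sets bits 0 3 -> bits=1001000000000000000
After insert 'dog': sets bits 2 7 11 -> bits=1011000100010000000
After insert 'cat': sets bits 0 5 -> bits=1011010100010000000
After insert 'hen': sets bits 7 8 17 -> bits=1011010110010000010
After insert 'jay': sets bits 5 7 9 -> bits=1011010111010000010
After insert 'pig': sets bits 6 10 -> bits=1011011111110000010
After insert 'ant': sets bits 1 2 11 -> bits=1111011111110000010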